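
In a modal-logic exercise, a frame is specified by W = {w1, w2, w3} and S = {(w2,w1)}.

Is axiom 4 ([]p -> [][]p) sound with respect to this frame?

Yes

Axiom 4 corresponds to the accessibility relation being transitive.
Transitive: yes — every two-step S-path is closed by a direct edge.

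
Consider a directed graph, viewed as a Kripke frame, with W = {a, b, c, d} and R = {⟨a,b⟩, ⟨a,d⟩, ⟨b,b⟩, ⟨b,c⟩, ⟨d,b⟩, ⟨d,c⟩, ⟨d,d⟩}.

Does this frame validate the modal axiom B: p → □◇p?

Axiom B corresponds to the accessibility relation being symmetric.
Symmetric: no — a R b but not b R a.

No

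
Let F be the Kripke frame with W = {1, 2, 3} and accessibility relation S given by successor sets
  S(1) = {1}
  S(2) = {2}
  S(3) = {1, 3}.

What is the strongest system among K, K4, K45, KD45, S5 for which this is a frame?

K4

Transitive (axiom 4): yes — every two-step S-path is closed by a direct edge.
Euclidean (axiom 5): no — 3 S 1 and 3 S 3, but not 1 S 3.
Serial (axiom D): yes — every world has a successor (e.g. 1 S 1).
Reflexive (axiom T): yes — every world is S-related to itself.
So F validates K, K4; K45 would additionally require S to be Euclidean. The strongest is K4.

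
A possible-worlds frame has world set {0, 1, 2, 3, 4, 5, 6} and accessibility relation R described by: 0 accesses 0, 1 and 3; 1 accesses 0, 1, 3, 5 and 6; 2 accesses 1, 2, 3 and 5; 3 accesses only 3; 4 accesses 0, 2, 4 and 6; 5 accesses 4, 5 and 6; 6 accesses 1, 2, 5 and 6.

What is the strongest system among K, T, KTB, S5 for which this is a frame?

Reflexive (axiom T): yes — every world is R-related to itself.
Symmetric (axiom B): no — 0 R 3 but not 3 R 0.
Euclidean (axiom 5): no — 0 R 3 and 0 R 1, but not 3 R 1.
So F validates K, T; KTB would additionally require R to be symmetric. The strongest is T.

T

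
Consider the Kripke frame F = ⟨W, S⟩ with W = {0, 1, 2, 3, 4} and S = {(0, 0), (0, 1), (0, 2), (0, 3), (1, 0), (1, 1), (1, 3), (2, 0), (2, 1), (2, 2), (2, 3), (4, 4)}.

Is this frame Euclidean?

Euclidean: no — 0 S 1 and 0 S 2, but not 1 S 2.

No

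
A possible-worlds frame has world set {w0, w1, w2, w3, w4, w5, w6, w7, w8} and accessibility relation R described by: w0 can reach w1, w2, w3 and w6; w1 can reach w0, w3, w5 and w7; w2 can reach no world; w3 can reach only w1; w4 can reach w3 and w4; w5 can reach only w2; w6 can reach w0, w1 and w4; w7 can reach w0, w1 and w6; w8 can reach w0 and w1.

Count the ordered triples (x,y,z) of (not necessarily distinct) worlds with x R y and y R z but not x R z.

36

Enumerating: (w0,w1,w0), (w0,w1,w5), (w0,w1,w7), (w0,w6,w0), (w0,w6,w4), (w1,w0,w1), (w1,w0,w2), (w1,w0,w6), (w1,w3,w1), (w1,w5,w2), (w1,w7,w1), (w1,w7,w6), … and 24 more.
Total: 36.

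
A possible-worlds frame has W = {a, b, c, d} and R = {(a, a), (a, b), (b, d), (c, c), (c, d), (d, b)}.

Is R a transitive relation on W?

No

Transitive: no — a R b and b R d, but not a R d.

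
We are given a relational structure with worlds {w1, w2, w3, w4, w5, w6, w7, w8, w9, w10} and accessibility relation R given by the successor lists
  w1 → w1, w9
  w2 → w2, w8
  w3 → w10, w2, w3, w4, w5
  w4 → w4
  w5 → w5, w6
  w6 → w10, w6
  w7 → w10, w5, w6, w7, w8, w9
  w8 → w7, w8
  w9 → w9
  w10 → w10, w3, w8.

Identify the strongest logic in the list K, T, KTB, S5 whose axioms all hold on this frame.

Reflexive (axiom T): yes — every world is R-related to itself.
Symmetric (axiom B): no — w1 R w9 but not w9 R w1.
Euclidean (axiom 5): no — w10 R w3 and w10 R w8, but not w3 R w8.
So F validates K, T; KTB would additionally require R to be symmetric. The strongest is T.

T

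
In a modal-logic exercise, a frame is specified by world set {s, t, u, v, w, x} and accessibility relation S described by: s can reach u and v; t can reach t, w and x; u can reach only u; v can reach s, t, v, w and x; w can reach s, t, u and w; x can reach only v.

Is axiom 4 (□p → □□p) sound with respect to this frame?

No

The schema 4 characterises exactly the transitive frames.
Transitive: no — s S v and v S t, but not s S t.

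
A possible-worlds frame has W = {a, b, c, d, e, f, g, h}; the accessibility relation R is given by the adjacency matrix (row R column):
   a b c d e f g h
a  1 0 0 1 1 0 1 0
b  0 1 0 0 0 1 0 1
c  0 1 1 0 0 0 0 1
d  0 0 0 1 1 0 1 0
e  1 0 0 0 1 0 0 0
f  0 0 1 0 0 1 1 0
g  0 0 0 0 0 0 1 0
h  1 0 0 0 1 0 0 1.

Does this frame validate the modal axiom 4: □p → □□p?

By correspondence theory, 4 is valid on a frame iff R is transitive.
Transitive: no — b R f and f R c, but not b R c.

No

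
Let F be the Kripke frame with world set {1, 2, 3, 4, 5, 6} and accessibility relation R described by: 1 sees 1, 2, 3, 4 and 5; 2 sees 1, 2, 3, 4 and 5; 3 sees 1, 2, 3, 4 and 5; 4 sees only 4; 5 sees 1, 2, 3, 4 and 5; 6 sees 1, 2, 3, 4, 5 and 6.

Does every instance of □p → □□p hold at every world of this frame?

The schema 4 characterises exactly the transitive frames.
Transitive: yes — every two-step R-path is closed by a direct edge.

Yes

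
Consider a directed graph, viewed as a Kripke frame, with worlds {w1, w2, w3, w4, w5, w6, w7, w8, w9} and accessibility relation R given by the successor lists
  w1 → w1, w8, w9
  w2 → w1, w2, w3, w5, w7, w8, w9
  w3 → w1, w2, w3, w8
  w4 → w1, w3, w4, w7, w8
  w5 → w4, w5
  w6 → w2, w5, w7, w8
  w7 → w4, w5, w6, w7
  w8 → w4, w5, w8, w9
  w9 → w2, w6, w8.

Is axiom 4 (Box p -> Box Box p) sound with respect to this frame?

Axiom 4 corresponds to the accessibility relation being transitive.
Transitive: no — w1 R w8 and w8 R w4, but not w1 R w4.

No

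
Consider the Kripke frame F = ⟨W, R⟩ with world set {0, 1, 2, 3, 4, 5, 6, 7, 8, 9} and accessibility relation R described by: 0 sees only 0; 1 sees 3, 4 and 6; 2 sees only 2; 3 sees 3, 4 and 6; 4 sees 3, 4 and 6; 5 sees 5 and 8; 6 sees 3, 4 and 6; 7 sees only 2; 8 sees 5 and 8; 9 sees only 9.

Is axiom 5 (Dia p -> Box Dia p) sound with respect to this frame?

Yes

The schema 5 characterises exactly the Euclidean frames.
Euclidean: yes — any two successors of a common world are R-related.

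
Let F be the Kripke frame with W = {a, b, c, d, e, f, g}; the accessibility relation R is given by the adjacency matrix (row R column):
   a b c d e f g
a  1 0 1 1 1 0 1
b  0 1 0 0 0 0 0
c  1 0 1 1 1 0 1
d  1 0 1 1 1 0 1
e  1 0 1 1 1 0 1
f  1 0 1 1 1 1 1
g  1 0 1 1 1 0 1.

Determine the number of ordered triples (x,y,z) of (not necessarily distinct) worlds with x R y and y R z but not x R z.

0

R is transitive; there are no such tuples.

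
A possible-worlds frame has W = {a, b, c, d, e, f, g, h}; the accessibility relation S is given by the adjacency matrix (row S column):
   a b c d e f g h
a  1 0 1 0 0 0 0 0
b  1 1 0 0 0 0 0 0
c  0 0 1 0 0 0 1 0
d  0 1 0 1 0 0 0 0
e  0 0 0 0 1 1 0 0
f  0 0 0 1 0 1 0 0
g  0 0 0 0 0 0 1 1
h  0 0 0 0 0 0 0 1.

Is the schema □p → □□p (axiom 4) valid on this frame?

No

Axiom 4 corresponds to the accessibility relation being transitive.
Transitive: no — a S c and c S g, but not a S g.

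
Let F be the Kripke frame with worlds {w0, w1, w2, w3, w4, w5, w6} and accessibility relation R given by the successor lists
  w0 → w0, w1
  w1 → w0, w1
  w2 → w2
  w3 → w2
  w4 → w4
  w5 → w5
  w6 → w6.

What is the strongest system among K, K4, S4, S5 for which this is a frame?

Transitive (axiom 4): yes — every two-step R-path is closed by a direct edge.
Reflexive (axiom T): no — w3 is not related to itself.
Euclidean (axiom 5): yes — any two successors of a common world are R-related.
So F validates K, K4; S4 would additionally require R to be reflexive. The strongest is K4.

K4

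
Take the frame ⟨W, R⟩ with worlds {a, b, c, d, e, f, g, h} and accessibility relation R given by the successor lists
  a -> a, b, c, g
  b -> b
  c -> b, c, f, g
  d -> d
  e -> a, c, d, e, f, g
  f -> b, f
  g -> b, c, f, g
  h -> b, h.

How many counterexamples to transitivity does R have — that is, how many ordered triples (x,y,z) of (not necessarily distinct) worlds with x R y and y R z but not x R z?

6

Enumerating: (a,c,f), (a,g,f), (e,a,b), (e,c,b), (e,f,b), (e,g,b).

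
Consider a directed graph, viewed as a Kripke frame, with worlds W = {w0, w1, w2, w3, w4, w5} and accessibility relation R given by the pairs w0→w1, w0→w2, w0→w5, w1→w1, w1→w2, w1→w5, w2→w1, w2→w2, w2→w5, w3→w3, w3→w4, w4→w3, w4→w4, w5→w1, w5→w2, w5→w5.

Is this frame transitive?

Yes

Transitive: yes — every two-step R-path is closed by a direct edge.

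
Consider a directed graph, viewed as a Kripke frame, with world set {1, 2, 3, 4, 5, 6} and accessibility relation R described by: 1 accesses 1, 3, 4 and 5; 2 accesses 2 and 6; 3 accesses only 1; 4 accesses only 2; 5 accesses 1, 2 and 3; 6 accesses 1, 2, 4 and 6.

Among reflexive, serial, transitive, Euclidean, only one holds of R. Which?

Reflexive: no — 3 is not related to itself.
Serial: yes — every world has a successor (e.g. 1 R 1).
Transitive: no — 1 R 4 and 4 R 2, but not 1 R 2.
Euclidean: no — 1 R 3 and 1 R 4, but not 3 R 4.
Only serial holds.

serial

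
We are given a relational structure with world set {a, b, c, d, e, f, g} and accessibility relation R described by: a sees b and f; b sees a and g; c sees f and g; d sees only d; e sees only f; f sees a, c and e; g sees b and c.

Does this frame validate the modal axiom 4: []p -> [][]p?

Axiom 4 corresponds to the accessibility relation being transitive.
Transitive: no — a R b and b R g, but not a R g.

No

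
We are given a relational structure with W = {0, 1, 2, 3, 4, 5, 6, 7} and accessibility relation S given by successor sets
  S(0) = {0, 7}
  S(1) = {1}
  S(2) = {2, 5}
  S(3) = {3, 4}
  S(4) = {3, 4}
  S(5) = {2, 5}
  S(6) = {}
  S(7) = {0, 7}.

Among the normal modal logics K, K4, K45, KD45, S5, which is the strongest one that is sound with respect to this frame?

Transitive (axiom 4): yes — every two-step S-path is closed by a direct edge.
Euclidean (axiom 5): yes — any two successors of a common world are S-related.
Serial (axiom D): no — 6 has no S-successor.
Reflexive (axiom T): no — 6 is not related to itself.
So F validates K, K4, K45; KD45 would additionally require S to be serial. The strongest is K45.

K45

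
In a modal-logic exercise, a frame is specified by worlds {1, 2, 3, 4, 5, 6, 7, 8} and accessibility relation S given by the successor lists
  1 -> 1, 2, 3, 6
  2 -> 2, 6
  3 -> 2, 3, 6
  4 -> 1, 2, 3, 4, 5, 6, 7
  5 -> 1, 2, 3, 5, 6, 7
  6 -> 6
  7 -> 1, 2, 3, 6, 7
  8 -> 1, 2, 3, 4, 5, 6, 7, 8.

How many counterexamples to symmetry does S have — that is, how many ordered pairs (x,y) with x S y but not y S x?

Enumerating: (1,2), (1,3), (1,6), (2,6), (3,2), (3,6), (4,1), (4,2), (4,3), (4,5), (4,6), (4,7), … and 16 more.
Total: 28.

28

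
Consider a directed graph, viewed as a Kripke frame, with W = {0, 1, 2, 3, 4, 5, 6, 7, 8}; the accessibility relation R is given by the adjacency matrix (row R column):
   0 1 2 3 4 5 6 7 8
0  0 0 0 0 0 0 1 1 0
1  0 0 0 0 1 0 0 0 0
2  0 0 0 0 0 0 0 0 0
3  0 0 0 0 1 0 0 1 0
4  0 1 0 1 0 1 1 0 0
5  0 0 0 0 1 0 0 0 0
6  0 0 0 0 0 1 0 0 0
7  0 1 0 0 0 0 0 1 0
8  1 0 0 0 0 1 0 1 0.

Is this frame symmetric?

Symmetric: no — 0 R 6 but not 6 R 0.

No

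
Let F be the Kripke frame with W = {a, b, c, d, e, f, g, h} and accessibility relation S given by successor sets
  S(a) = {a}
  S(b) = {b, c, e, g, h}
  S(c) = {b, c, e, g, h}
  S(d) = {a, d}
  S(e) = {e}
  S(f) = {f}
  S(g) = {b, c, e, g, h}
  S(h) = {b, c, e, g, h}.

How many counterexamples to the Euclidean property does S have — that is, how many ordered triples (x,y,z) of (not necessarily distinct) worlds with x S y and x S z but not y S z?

Enumerating: (b,e,b), (b,e,c), (b,e,g), (b,e,h), (c,e,b), (c,e,c), (c,e,g), (c,e,h), (d,a,d), (g,e,b), (g,e,c), (g,e,g), (g,e,h), (h,e,b), (h,e,c), (h,e,g), (h,e,h).

17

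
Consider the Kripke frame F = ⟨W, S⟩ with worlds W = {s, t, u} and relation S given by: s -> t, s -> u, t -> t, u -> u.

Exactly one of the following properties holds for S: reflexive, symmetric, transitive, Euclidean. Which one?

Reflexive: no — s is not related to itself.
Symmetric: no — s S t but not t S s.
Transitive: yes — every two-step S-path is closed by a direct edge.
Euclidean: no — s S t and s S u, but not t S u.
Only transitive holds.

transitive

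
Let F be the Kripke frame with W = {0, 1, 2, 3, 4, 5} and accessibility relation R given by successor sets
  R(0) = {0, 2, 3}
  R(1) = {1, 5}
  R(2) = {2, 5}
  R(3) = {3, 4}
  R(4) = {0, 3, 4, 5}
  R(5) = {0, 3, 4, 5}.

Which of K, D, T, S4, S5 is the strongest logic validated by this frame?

Serial (axiom D): yes — every world has a successor (e.g. 0 R 0).
Reflexive (axiom T): yes — every world is R-related to itself.
Transitive (axiom 4): no — 0 R 2 and 2 R 5, but not 0 R 5.
Euclidean (axiom 5): no — 0 R 2 and 0 R 3, but not 2 R 3.
So F validates K, D, T; S4 would additionally require R to be transitive. The strongest is T.

T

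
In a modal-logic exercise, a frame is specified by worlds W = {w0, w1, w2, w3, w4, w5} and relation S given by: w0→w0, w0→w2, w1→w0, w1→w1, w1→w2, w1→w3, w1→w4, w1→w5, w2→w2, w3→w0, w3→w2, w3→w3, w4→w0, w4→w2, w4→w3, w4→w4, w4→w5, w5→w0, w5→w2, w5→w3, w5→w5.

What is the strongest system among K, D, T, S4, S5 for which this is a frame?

Serial (axiom D): yes — every world has a successor (e.g. w0 S w0).
Reflexive (axiom T): yes — every world is S-related to itself.
Transitive (axiom 4): yes — every two-step S-path is closed by a direct edge.
Euclidean (axiom 5): no — w1 S w0 and w1 S w3, but not w0 S w3.
So F validates K, D, T, S4; S5 would additionally require S to be Euclidean. The strongest is S4.

S4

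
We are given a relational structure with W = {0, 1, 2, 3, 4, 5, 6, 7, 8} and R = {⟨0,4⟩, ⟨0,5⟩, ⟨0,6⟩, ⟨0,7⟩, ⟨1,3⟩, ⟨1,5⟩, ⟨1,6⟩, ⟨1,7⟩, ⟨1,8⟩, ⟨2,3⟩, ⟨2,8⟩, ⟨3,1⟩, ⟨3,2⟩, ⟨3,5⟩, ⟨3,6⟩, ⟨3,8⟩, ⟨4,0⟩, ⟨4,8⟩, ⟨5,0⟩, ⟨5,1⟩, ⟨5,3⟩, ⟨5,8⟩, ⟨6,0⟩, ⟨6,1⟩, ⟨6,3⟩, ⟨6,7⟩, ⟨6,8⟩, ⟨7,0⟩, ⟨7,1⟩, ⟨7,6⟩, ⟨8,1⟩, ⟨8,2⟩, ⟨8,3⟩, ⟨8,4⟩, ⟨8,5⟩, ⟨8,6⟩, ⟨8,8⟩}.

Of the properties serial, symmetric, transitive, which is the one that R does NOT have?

Serial: yes — every world has a successor (e.g. 0 R 4).
Symmetric: yes — every pair in R has its reverse in R.
Transitive: no — 0 R 4 and 4 R 8, but not 0 R 8.
Only transitive fails.

transitive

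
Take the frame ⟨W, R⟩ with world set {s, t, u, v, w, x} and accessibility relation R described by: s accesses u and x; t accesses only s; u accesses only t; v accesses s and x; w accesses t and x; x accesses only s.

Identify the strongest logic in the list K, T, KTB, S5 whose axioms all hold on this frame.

K

Reflexive (axiom T): no — s is not related to itself.
Symmetric (axiom B): no — s R u but not u R s.
Euclidean (axiom 5): no — s R u and s R x, but not u R x.
So F validates K; T would additionally require R to be reflexive. The strongest is K.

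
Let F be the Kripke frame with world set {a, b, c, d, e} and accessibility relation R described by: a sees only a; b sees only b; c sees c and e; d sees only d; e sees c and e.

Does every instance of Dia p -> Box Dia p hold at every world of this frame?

By correspondence theory, 5 is valid on a frame iff R is Euclidean.
Euclidean: yes — any two successors of a common world are R-related.

Yes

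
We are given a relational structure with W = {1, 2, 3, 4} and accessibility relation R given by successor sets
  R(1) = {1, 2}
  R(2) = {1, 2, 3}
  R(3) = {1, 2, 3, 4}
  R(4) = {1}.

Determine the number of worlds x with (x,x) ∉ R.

1

Enumerating: 4.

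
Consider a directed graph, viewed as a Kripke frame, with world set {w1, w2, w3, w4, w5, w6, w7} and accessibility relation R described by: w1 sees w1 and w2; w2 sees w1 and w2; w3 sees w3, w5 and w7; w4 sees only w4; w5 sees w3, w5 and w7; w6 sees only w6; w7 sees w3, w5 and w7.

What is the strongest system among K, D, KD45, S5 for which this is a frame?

Serial (axiom D): yes — every world has a successor (e.g. w1 R w1).
Euclidean (axiom 5): yes — any two successors of a common world are R-related.
Transitive (axiom 4): yes — every two-step R-path is closed by a direct edge.
Reflexive (axiom T): yes — every world is R-related to itself.
So F validates K, D, KD45, S5. The strongest is S5.

S5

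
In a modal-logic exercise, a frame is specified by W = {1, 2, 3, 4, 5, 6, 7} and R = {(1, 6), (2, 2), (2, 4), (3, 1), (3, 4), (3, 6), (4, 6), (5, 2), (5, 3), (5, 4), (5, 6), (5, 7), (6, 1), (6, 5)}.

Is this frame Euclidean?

Euclidean: no — 3 R 1 and 3 R 4, but not 1 R 4.

No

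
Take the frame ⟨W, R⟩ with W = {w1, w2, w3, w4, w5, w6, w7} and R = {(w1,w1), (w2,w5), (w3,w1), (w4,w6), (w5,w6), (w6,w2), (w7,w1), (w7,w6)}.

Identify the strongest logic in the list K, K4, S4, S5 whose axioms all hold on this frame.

Transitive (axiom 4): no — w2 R w5 and w5 R w6, but not w2 R w6.
Reflexive (axiom T): no — w2 is not related to itself.
Euclidean (axiom 5): no — w7 R w1 and w7 R w6, but not w1 R w6.
So F validates K; K4 would additionally require R to be transitive. The strongest is K.

K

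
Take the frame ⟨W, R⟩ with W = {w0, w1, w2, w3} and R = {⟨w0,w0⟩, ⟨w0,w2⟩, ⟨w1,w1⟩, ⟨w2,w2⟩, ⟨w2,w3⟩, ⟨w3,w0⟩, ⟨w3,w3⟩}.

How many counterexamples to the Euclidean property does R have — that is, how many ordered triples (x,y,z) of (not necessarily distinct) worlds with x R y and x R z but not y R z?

3

Enumerating: (w0,w2,w0), (w2,w3,w2), (w3,w0,w3).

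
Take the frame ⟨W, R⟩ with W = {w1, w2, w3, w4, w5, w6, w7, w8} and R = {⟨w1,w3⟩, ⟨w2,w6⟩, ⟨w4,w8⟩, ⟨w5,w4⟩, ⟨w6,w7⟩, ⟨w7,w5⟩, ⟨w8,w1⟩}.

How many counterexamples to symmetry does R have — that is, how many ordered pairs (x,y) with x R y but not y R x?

7

Enumerating: (w1,w3), (w2,w6), (w4,w8), (w5,w4), (w6,w7), (w7,w5), (w8,w1).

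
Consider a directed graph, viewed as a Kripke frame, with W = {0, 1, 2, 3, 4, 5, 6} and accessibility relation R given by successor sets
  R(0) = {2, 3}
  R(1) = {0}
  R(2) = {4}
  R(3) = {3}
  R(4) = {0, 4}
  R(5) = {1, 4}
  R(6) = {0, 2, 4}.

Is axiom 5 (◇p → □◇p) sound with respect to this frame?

No

By correspondence theory, 5 is valid on a frame iff R is Euclidean.
Euclidean: no — 0 R 2 and 0 R 3, but not 2 R 3.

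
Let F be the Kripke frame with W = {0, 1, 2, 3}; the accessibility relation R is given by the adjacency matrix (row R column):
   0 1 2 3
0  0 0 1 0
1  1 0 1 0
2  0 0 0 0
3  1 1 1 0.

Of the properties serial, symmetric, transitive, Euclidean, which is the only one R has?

Serial: no — 2 has no R-successor.
Symmetric: no — 0 R 2 but not 2 R 0.
Transitive: yes — every two-step R-path is closed by a direct edge.
Euclidean: no — 1 R 2 and 1 R 0, but not 2 R 0.
Only transitive holds.

transitive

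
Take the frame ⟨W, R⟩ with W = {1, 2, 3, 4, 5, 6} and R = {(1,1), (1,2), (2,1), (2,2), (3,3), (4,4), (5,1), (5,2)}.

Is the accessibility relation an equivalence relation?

No

Reflexive: no — 5 is not related to itself.
Symmetric: no — 5 R 1 but not 1 R 5.
Transitive: yes — every two-step R-path is closed by a direct edge.
So R is not an equivalence relation.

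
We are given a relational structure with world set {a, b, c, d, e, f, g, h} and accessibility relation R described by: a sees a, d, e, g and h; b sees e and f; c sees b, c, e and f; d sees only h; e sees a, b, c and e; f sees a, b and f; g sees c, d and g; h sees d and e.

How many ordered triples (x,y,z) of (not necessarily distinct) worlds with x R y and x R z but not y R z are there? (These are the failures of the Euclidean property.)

39

Enumerating: (a,d,a), (a,d,d), (a,d,e), (a,d,g), (a,e,d), (a,e,g), (a,e,h), (a,g,a), (a,g,e), (a,g,h), (a,h,a), (a,h,g), … and 27 more.
Total: 39.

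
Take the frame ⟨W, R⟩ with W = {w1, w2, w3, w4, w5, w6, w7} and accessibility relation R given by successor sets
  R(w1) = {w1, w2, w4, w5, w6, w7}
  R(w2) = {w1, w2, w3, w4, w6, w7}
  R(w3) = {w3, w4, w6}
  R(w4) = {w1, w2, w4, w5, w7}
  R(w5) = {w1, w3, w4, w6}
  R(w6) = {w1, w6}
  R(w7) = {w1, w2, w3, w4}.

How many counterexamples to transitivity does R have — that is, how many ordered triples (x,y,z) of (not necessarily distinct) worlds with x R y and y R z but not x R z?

Enumerating: (w1,w2,w3), (w1,w5,w3), (w1,w7,w3), (w2,w1,w5), (w2,w4,w5), (w3,w4,w1), (w3,w4,w2), (w3,w4,w5), (w3,w4,w7), (w3,w6,w1), (w4,w1,w6), (w4,w2,w3), … and 22 more.
Total: 34.

34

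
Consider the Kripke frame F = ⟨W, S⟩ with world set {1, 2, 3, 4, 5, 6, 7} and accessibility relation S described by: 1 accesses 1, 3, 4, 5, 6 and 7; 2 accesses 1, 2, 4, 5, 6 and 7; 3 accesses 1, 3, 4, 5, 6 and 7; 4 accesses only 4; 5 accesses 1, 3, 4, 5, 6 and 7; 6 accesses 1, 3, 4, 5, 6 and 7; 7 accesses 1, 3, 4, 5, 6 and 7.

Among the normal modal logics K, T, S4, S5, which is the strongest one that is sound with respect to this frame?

Reflexive (axiom T): yes — every world is S-related to itself.
Transitive (axiom 4): no — 2 S 1 and 1 S 3, but not 2 S 3.
Euclidean (axiom 5): no — 1 S 4 and 1 S 3, but not 4 S 3.
So F validates K, T; S4 would additionally require S to be transitive. The strongest is T.

T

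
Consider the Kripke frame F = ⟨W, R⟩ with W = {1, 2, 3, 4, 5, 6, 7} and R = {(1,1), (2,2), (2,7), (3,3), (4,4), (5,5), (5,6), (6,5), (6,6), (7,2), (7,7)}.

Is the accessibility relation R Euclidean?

Yes

Euclidean: yes — any two successors of a common world are R-related.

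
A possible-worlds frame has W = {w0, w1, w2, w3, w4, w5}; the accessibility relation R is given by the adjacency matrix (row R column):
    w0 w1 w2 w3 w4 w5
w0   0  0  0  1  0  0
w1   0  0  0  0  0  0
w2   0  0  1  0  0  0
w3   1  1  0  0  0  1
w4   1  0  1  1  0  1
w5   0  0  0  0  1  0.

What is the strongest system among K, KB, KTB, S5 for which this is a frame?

Symmetric (axiom B): no — w3 R w1 but not w1 R w3.
Reflexive (axiom T): no — w0 is not related to itself.
Euclidean (axiom 5): no — w3 R w0 and w3 R w1, but not w0 R w1.
So F validates K; KB would additionally require R to be symmetric. The strongest is K.

K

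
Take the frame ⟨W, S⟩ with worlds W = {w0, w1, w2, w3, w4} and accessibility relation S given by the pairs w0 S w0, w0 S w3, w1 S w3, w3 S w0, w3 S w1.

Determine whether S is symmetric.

Yes

Symmetric: yes — every pair in S has its reverse in S.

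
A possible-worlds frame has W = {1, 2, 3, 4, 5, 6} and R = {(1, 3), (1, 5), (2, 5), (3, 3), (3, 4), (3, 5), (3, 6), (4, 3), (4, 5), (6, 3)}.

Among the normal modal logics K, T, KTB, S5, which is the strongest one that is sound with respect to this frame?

K

Reflexive (axiom T): no — 1 is not related to itself.
Symmetric (axiom B): no — 1 R 3 but not 3 R 1.
Euclidean (axiom 5): no — 1 R 5 and 1 R 3, but not 5 R 3.
So F validates K; T would additionally require R to be reflexive. The strongest is K.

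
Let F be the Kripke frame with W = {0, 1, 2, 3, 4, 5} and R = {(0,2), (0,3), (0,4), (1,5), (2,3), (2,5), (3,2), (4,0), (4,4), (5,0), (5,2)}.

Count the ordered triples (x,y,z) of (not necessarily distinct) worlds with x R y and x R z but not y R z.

16

Enumerating: (0,2,2), (0,2,4), (0,3,3), (0,3,4), (0,4,2), (0,4,3), (1,5,5), (2,3,3), (2,3,5), (2,5,3), (2,5,5), (3,2,2), (4,0,0), (5,0,0), (5,2,0), (5,2,2).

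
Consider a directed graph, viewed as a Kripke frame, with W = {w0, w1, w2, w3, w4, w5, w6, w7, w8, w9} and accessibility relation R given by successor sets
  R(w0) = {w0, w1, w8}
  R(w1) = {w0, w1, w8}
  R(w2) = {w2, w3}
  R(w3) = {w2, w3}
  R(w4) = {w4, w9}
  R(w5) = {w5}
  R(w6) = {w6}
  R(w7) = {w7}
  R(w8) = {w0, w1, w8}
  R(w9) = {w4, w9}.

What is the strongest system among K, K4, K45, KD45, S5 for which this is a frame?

Transitive (axiom 4): yes — every two-step R-path is closed by a direct edge.
Euclidean (axiom 5): yes — any two successors of a common world are R-related.
Serial (axiom D): yes — every world has a successor (e.g. w0 R w0).
Reflexive (axiom T): yes — every world is R-related to itself.
So F validates K, K4, K45, KD45, S5. The strongest is S5.

S5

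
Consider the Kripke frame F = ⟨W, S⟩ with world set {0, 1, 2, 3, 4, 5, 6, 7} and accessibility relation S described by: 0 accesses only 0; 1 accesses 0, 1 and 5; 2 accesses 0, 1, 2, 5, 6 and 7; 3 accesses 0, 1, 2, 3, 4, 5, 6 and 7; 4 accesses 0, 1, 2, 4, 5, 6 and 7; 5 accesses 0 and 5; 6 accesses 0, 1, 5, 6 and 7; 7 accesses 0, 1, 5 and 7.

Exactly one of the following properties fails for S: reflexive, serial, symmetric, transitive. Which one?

symmetric

Reflexive: yes — every world is S-related to itself.
Serial: yes — every world has a successor (e.g. 0 S 0).
Symmetric: no — 1 S 0 but not 0 S 1.
Transitive: yes — every two-step S-path is closed by a direct edge.
Only symmetric fails.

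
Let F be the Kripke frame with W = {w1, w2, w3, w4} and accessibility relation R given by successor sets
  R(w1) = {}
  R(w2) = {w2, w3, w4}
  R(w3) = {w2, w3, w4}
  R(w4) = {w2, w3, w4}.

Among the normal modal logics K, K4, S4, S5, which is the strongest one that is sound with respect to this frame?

K4

Transitive (axiom 4): yes — every two-step R-path is closed by a direct edge.
Reflexive (axiom T): no — w1 is not related to itself.
Euclidean (axiom 5): yes — any two successors of a common world are R-related.
So F validates K, K4; S4 would additionally require R to be reflexive. The strongest is K4.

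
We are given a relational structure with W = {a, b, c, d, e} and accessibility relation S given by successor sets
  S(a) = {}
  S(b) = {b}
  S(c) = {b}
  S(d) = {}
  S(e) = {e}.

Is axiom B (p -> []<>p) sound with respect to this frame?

No

By correspondence theory, B is valid on a frame iff S is symmetric.
Symmetric: no — c S b but not b S c.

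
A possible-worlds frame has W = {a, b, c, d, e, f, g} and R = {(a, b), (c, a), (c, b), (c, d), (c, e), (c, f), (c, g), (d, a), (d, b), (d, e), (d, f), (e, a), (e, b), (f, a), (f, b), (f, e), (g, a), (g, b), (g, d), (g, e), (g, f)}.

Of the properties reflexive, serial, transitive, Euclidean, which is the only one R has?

Reflexive: no — a is not related to itself.
Serial: no — b has no R-successor.
Transitive: yes — every two-step R-path is closed by a direct edge.
Euclidean: no — c R a and c R d, but not a R d.
Only transitive holds.

transitive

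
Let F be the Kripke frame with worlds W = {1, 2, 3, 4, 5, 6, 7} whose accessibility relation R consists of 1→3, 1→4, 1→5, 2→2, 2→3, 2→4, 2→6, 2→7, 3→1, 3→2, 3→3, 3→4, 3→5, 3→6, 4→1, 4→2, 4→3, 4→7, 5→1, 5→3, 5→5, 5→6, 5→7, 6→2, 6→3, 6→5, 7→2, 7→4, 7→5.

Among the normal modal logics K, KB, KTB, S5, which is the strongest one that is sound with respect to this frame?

Symmetric (axiom B): yes — every pair in R has its reverse in R.
Reflexive (axiom T): no — 1 is not related to itself.
Euclidean (axiom 5): no — 1 R 4 and 1 R 5, but not 4 R 5.
So F validates K, KB; KTB would additionally require R to be reflexive. The strongest is KB.

KB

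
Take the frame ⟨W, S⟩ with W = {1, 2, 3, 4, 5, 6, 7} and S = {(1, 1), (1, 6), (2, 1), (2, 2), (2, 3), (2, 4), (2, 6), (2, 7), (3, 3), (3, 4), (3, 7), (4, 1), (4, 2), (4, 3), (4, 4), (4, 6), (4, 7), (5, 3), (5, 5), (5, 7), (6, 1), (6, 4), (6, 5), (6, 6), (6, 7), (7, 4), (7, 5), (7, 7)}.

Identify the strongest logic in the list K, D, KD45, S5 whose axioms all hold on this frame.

D

Serial (axiom D): yes — every world has a successor (e.g. 1 S 1).
Euclidean (axiom 5): no — 2 S 1 and 2 S 3, but not 1 S 3.
Transitive (axiom 4): no — 1 S 6 and 6 S 4, but not 1 S 4.
Reflexive (axiom T): yes — every world is S-related to itself.
So F validates K, D; KD45 would additionally require S to be Euclidean and transitive. The strongest is D.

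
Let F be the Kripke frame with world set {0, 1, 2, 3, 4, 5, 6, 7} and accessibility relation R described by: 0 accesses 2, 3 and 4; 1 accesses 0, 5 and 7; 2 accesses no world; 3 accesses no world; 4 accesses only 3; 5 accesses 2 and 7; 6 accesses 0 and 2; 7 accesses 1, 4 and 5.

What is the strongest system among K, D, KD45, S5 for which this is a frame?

K

Serial (axiom D): no — 2 has no R-successor.
Euclidean (axiom 5): no — 0 R 2 and 0 R 3, but not 2 R 3.
Transitive (axiom 4): no — 1 R 0 and 0 R 2, but not 1 R 2.
Reflexive (axiom T): no — 0 is not related to itself.
So F validates K; D would additionally require R to be serial. The strongest is K.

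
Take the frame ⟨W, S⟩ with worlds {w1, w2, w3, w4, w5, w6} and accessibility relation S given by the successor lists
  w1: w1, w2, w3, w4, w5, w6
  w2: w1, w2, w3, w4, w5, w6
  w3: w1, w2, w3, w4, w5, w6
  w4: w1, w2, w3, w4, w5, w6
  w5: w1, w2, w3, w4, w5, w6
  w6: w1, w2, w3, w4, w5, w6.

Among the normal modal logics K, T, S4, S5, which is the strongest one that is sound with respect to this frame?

S5

Reflexive (axiom T): yes — every world is S-related to itself.
Transitive (axiom 4): yes — every two-step S-path is closed by a direct edge.
Euclidean (axiom 5): yes — any two successors of a common world are S-related.
So F validates K, T, S4, S5. The strongest is S5.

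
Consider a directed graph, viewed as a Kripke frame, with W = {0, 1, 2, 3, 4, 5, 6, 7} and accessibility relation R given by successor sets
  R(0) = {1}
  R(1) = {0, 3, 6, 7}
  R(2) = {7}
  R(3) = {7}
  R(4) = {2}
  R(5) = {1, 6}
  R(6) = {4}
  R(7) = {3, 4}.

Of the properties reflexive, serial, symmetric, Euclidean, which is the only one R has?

serial

Reflexive: no — 0 is not related to itself.
Serial: yes — every world has a successor (e.g. 0 R 1).
Symmetric: no — 1 R 3 but not 3 R 1.
Euclidean: no — 1 R 0 and 1 R 3, but not 0 R 3.
Only serial holds.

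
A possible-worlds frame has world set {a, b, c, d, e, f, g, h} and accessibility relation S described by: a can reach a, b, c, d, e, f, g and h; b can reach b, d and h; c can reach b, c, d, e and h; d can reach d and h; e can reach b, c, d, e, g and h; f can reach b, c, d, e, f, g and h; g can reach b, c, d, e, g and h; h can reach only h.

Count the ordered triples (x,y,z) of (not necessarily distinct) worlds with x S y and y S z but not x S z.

1

Enumerating: (c,e,g).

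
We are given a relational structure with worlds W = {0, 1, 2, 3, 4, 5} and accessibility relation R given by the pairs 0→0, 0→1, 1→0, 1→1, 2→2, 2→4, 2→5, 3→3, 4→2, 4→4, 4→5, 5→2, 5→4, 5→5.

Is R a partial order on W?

No

Reflexive: yes — every world is R-related to itself.
Transitive: yes — every two-step R-path is closed by a direct edge.
Antisymmetric: no — 0 R 1 and 1 R 0 with 0 ≠ 1.
So R is not a partial order.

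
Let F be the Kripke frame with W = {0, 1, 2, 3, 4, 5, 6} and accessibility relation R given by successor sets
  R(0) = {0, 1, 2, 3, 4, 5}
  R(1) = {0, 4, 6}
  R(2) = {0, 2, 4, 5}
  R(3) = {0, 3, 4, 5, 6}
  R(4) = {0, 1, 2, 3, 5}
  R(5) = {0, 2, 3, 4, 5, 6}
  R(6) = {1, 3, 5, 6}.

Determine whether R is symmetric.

Yes

Symmetric: yes — every pair in R has its reverse in R.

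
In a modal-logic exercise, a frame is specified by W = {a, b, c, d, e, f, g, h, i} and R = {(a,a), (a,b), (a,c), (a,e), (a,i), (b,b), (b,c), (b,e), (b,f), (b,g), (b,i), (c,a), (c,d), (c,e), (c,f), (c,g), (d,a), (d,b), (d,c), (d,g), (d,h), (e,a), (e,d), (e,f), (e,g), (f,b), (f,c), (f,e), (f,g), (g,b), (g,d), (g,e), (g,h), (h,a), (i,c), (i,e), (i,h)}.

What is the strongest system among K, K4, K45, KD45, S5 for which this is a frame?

Transitive (axiom 4): no — a R b and b R f, but not a R f.
Euclidean (axiom 5): no — a R c and a R b, but not c R b.
Serial (axiom D): yes — every world has a successor (e.g. a R a).
Reflexive (axiom T): no — c is not related to itself.
So F validates K; K4 would additionally require R to be transitive. The strongest is K.

K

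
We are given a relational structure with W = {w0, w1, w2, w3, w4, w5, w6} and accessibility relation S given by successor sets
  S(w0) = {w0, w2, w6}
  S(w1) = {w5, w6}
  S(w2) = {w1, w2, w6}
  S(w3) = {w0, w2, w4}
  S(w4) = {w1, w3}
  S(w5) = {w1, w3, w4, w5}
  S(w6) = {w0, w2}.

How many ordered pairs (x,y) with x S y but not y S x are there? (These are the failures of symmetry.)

8

Enumerating: (w0,w2), (w1,w6), (w2,w1), (w3,w0), (w3,w2), (w4,w1), (w5,w3), (w5,w4).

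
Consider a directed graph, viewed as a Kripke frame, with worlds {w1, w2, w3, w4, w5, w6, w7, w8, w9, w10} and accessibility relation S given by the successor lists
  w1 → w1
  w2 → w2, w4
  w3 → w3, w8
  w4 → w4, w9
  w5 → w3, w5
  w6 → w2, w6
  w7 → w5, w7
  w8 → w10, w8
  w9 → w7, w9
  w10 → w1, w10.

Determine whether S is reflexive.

Reflexive: yes — every world is S-related to itself.

Yes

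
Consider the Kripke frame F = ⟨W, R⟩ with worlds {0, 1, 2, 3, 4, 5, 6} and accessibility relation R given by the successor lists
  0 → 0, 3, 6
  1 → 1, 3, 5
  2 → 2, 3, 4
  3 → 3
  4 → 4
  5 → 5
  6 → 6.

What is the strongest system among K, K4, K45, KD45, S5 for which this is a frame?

K4

Transitive (axiom 4): yes — every two-step R-path is closed by a direct edge.
Euclidean (axiom 5): no — 0 R 3 and 0 R 6, but not 3 R 6.
Serial (axiom D): yes — every world has a successor (e.g. 0 R 0).
Reflexive (axiom T): yes — every world is R-related to itself.
So F validates K, K4; K45 would additionally require R to be Euclidean. The strongest is K4.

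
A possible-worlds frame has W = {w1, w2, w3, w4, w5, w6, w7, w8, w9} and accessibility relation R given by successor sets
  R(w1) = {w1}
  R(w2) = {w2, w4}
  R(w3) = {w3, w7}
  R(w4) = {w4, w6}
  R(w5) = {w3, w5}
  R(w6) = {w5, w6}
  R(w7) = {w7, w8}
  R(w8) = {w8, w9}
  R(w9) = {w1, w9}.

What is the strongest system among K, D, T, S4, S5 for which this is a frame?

T

Serial (axiom D): yes — every world has a successor (e.g. w1 R w1).
Reflexive (axiom T): yes — every world is R-related to itself.
Transitive (axiom 4): no — w2 R w4 and w4 R w6, but not w2 R w6.
Euclidean (axiom 5): no — w2 R w4 and w2 R w2, but not w4 R w2.
So F validates K, D, T; S4 would additionally require R to be transitive. The strongest is T.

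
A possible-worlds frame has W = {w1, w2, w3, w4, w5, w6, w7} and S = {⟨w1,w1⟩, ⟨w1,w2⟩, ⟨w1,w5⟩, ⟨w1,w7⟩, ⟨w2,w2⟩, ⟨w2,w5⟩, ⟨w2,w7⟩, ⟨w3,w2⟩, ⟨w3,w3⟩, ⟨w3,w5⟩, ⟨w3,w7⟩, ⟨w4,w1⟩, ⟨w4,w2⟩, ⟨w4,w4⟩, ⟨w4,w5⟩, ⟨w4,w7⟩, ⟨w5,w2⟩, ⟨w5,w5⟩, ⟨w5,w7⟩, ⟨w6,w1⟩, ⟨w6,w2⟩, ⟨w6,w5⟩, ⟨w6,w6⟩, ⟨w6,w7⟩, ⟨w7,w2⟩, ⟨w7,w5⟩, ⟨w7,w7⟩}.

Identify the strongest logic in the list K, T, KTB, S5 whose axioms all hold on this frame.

Reflexive (axiom T): yes — every world is S-related to itself.
Symmetric (axiom B): no — w1 S w2 but not w2 S w1.
Euclidean (axiom 5): no — w4 S w2 and w4 S w1, but not w2 S w1.
So F validates K, T; KTB would additionally require S to be symmetric. The strongest is T.

T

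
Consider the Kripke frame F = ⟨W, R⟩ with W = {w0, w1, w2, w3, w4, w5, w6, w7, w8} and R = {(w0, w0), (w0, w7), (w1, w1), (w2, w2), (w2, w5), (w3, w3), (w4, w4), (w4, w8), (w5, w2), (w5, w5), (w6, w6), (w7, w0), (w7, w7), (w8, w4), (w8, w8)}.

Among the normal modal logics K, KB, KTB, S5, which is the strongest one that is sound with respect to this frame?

Symmetric (axiom B): yes — every pair in R has its reverse in R.
Reflexive (axiom T): yes — every world is R-related to itself.
Euclidean (axiom 5): yes — any two successors of a common world are R-related.
So F validates K, KB, KTB, S5. The strongest is S5.

S5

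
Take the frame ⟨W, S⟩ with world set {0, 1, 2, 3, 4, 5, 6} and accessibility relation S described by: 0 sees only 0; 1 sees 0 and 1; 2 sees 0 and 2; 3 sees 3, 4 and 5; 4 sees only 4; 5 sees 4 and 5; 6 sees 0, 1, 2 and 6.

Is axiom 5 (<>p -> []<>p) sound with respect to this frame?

No

By correspondence theory, 5 is valid on a frame iff S is Euclidean.
Euclidean: no — 3 S 4 and 3 S 5, but not 4 S 5.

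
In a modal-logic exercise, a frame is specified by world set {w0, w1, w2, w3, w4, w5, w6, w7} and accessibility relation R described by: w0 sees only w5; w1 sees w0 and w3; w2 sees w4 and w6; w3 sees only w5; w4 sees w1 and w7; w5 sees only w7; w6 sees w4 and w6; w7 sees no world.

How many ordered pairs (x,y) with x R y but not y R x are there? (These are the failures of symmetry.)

Enumerating: (w0,w5), (w1,w0), (w1,w3), (w2,w4), (w2,w6), (w3,w5), (w4,w1), (w4,w7), (w5,w7), (w6,w4).

10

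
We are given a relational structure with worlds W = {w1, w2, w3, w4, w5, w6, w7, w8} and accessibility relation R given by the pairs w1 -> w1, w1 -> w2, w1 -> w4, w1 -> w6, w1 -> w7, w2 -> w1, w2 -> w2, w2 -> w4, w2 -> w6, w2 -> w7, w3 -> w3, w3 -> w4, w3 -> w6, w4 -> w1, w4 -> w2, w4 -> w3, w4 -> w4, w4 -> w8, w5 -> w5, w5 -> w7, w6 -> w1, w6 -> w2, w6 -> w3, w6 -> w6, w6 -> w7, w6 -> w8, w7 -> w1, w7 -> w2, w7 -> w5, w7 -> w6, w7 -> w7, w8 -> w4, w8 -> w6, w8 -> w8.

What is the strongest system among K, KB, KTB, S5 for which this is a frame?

KTB

Symmetric (axiom B): yes — every pair in R has its reverse in R.
Reflexive (axiom T): yes — every world is R-related to itself.
Euclidean (axiom 5): no — w1 R w4 and w1 R w6, but not w4 R w6.
So F validates K, KB, KTB; S5 would additionally require R to be Euclidean. The strongest is KTB.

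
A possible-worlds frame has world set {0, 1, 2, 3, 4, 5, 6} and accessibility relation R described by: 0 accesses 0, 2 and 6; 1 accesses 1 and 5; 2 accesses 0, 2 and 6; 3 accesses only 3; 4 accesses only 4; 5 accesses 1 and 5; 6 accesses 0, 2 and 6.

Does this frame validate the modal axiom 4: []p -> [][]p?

Axiom 4 corresponds to the accessibility relation being transitive.
Transitive: yes — every two-step R-path is closed by a direct edge.

Yes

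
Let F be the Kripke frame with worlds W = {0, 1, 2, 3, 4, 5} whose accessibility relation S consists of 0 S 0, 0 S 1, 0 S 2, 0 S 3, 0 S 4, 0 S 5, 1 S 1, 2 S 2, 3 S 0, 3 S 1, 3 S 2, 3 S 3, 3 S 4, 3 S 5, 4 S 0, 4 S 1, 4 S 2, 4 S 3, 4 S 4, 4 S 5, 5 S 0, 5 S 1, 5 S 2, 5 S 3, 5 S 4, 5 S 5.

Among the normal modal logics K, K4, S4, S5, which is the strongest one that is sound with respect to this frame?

S4

Transitive (axiom 4): yes — every two-step S-path is closed by a direct edge.
Reflexive (axiom T): yes — every world is S-related to itself.
Euclidean (axiom 5): no — 0 S 1 and 0 S 2, but not 1 S 2.
So F validates K, K4, S4; S5 would additionally require S to be Euclidean. The strongest is S4.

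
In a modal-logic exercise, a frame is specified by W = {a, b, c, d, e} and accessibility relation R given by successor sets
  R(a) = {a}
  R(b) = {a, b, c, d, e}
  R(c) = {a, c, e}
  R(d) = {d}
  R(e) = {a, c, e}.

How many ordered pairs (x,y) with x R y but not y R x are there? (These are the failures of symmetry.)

6

Enumerating: (b,a), (b,c), (b,d), (b,e), (c,a), (e,a).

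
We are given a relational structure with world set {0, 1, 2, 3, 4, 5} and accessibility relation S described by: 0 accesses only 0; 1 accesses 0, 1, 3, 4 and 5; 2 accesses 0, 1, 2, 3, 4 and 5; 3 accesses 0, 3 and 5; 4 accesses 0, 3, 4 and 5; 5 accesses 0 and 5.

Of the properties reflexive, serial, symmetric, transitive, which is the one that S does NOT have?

Reflexive: yes — every world is S-related to itself.
Serial: yes — every world has a successor (e.g. 0 S 0).
Symmetric: no — 1 S 0 but not 0 S 1.
Transitive: yes — every two-step S-path is closed by a direct edge.
Only symmetric fails.

symmetric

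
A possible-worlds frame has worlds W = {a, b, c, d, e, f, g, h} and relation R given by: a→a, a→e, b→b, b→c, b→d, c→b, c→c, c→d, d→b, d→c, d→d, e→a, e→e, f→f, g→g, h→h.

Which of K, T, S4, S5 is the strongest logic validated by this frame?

Reflexive (axiom T): yes — every world is R-related to itself.
Transitive (axiom 4): yes — every two-step R-path is closed by a direct edge.
Euclidean (axiom 5): yes — any two successors of a common world are R-related.
So F validates K, T, S4, S5. The strongest is S5.

S5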